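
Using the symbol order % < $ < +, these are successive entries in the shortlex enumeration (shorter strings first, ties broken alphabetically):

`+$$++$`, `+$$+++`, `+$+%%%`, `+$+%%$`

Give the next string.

+$+%%+

Treat +$+%%$ as a base-3 numeral over the given alphabet and add one, carrying through any trailing +'s.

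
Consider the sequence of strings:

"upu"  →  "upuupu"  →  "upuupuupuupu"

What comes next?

upuupuupuupuupuupuupuupu

Each string is two copies of the previous one concatenated.
So the next term is two copies of upuupuupuupu.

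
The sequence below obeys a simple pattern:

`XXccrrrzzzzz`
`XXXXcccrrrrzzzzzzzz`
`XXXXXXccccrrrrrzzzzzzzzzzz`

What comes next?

XXXXXXXXcccccrrrrrrzzzzzzzzzzzzzz

Each string has the form X^{2n} c^{n+1} r^{n+2} z^{3n+2} (n = 1, 2, …).
For the next term, n = 4, so the run lengths are 8, 5, 6, 14.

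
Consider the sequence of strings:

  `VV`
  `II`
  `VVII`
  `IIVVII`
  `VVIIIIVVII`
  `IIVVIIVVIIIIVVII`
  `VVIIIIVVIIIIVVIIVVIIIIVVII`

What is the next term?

IIVVIIVVIIIIVVIIVVIIIIVVIIIIVVIIVVIIIIVVII

This is a Fibonacci-style word recurrence s(k) = s(k−2)·s(k−1): e.g. VV·II = VVII.
Continuing: IIVVIIVVIIIIVVII · VVIIIIVVIIIIVVIIVVIIIIVVII gives term 8.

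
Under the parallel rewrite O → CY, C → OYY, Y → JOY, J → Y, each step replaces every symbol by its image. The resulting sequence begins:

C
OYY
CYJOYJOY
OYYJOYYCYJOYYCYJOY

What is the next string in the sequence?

Applying the rule to each of the 18 symbols of OYYJOYYCYJOYYCYJOY gives the pieces CY JOY JOY Y CY JOY JOY OYY JOY Y CY JOY JOY OYY JOY Y CY JOY, which concatenate to the answer.

CYJOYJOYYCYJOYJOYOYYJOYYCYJOYJOYOYYJOYYCYJOY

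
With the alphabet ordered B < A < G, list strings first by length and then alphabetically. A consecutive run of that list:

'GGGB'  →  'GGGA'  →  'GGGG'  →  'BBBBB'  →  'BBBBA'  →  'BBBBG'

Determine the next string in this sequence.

Find the rightmost character of BBBBG below G, bump it to the next letter, and reset everything to its right to B.

BBBAB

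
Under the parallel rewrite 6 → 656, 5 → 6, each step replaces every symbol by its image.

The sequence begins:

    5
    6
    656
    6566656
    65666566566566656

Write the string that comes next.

65666566566566656656665665666566566566656

φ(65666566566566656) expands symbol-by-symbol to 656 6 656 656 656 6 656 656 6 656 656 6 656 656 656 6 656; joining the 17 pieces gives the next term.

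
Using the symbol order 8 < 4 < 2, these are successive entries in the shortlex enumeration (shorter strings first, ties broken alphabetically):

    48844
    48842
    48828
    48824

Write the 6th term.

Continuing the enumeration 2 steps past 48824: 48824 → 48822 → (answer).

48488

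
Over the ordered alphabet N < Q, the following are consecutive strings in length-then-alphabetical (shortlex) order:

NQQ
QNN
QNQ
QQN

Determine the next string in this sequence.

Find the rightmost character of QQN below Q, bump it to the next letter, and reset everything to its right to N.

QQQ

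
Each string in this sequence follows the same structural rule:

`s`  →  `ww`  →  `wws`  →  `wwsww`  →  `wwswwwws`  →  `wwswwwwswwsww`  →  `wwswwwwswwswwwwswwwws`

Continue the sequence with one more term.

From term 3 onward, concatenate the last term with the second-to-last: ww·s = wws, wws·ww = wwsww, …
Continuing: wwswwwwswwswwwwswwwws · wwswwwwswwsww gives term 8.

wwswwwwswwswwwwswwwwswwswwwwswwsww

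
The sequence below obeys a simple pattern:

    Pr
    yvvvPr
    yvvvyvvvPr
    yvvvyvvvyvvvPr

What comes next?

yvvvyvvvyvvvyvvvPr

Each term is the previous one with yvvv prepended.
One more step from yvvvyvvvyvvvPr gives the answer.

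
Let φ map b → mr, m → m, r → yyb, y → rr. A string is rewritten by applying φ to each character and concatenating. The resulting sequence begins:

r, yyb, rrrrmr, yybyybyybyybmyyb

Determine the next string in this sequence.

rrrrmrrrrrmrrrrrmrrrrrmrmrrrrmr

φ(yybyybyybyybmyyb) expands symbol-by-symbol to rr rr mr rr rr mr rr rr mr rr rr mr m rr rr mr; joining the 16 pieces gives the next term.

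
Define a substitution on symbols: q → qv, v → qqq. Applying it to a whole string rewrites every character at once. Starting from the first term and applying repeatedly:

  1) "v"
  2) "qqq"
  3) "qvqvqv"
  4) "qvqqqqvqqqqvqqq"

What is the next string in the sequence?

qvqqqqvqvqvqvqqqqvqvqvqvqqqqvqvqv

Replace each of the 15 characters of qvqqqqvqqqqvqqq in place — qv qqq qv qv qv qv qqq qv qv qv qv qqq qv qv qv — and concatenate.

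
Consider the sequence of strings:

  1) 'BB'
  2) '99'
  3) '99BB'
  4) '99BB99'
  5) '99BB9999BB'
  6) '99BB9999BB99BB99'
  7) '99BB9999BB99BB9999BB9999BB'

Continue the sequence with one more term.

99BB9999BB99BB9999BB9999BB99BB9999BB99BB99

This is a Fibonacci-style word recurrence s(k) = s(k−1)·s(k−2): e.g. 99·BB = 99BB.
The next term joins 99BB9999BB99BB9999BB9999BB and 99BB9999BB99BB99.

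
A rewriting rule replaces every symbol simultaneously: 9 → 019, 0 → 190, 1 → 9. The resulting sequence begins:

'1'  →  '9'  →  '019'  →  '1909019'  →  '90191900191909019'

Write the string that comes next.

Rewriting the 17 symbols of 90191900191909019 one by one yields 019 190 9 019 9 019 190 190 9 019 9 019 190 019 190 9 019; concatenated:

01919090199019190190901990191900191909019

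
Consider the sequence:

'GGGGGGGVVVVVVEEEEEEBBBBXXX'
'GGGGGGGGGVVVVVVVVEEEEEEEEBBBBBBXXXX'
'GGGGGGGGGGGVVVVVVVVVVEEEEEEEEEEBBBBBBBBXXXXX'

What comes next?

GGGGGGGGGGGGGVVVVVVVVVVVVEEEEEEEEEEEEBBBBBBBBBBXXXXXX

Term n consists of 2n+3 G's, followed by 2n+2 V's, followed by 2n+2 E's, followed by 2n B's, followed by n+1 X's, where the shown terms are n = 2, 3, 4.
At n = 5 the blocks have lengths 13, 12, 12, 10, 6.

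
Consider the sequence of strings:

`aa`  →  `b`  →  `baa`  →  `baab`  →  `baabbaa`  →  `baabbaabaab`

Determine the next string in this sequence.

Each term (from the third on) is the previous term followed by the one before it: term 3 = b·aa = baa.
Continuing: baabbaabaab · baabbaa gives term 7.

baabbaabaabbaabbaa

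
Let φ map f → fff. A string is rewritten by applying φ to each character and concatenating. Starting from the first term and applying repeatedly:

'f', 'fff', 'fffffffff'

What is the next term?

fffffffffffffffffffffffffff

Apply φ to fffffffff symbol by symbol: f→fff, f→fff, f→fff, f→fff, f→fff, f→fff, f→fff, f→fff, f→fff; joined: fff fff fff fff fff fff fff fff fff.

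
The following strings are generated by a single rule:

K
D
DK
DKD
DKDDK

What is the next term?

DKDDKDKD

From term 3 onward, concatenate the last term with the second-to-last: D·K = DK, DK·D = DKD, …
Continuing: DKDDK · DKD gives term 6.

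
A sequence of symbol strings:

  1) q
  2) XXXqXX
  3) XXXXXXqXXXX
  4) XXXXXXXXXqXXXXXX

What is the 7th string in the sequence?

XXXXXXXXXXXXXXXXXXqXXXXXXXXXXXX

s(k+1) = XXX·s(k)·XX, so each term gains XXX as a prefix and XX as a suffix.
From XXXXXXXXXqXXXXXX, 3 further steps: XXXXXXXXXqXXXXXX → XXXXXXXXXXXXqXXXXXXXX → XXXXXXXXXXXXXXXqXXXXXXXXXX → (answer).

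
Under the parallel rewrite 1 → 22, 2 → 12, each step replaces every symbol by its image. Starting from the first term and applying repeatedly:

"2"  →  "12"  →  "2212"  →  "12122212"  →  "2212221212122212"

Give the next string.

12122212121222122212221212122212

Applying the rule to each of the 16 symbols of 2212221212122212 gives the pieces 12 12 22 12 12 12 22 12 22 12 22 12 12 12 22 12, which concatenate to the answer.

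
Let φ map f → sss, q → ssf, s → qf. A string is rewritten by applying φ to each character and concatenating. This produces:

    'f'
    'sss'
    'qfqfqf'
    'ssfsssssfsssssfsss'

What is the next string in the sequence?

Rewriting the 18 symbols of ssfsssssfsssssfsss one by one yields qf qf sss qf qf qf qf qf sss qf qf qf qf qf sss qf qf qf; concatenated:

qfqfsssqfqfqfqfqfsssqfqfqfqfqfsssqfqfqf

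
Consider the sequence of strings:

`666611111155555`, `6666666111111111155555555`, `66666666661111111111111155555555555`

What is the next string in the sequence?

Each string has the form 6^{3n-2} 1^{4n-2} 5^{3n-1}, where the shown terms are n = 2, 3, 4.
For the next term, n = 5, so the run lengths are 13, 18, 14.

666666666666611111111111111111155555555555555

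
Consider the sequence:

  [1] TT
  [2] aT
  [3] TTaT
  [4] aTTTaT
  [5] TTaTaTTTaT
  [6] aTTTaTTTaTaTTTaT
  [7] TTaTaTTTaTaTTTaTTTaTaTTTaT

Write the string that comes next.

This is a Fibonacci-style word recurrence s(k) = s(k−2)·s(k−1): e.g. TT·aT = TTaT.
Continuing: aTTTaTTTaTaTTTaT · TTaTaTTTaTaTTTaTTTaTaTTTaT gives term 8.

aTTTaTTTaTaTTTaTTTaTaTTTaTaTTTaTTTaTaTTTaT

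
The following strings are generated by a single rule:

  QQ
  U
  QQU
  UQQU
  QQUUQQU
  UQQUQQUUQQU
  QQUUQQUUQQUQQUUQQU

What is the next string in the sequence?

UQQUQQUUQQUQQUUQQUUQQUQQUUQQU

From term 3 onward, concatenate the second-to-last term with the last: QQ·U = QQU, U·QQU = UQQU, …
Continuing: UQQUQQUUQQU · QQUUQQUUQQUQQUUQQU gives term 8.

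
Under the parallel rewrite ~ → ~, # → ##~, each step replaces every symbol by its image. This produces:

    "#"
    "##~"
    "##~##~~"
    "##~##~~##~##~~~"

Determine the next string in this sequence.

##~##~~##~##~~~##~##~~##~##~~~~

φ(##~##~~##~##~~~) expands symbol-by-symbol to ##~ ##~ ~ ##~ ##~ ~ ~ ##~ ##~ ~ ##~ ##~ ~ ~ ~; joining the 15 pieces gives the next term.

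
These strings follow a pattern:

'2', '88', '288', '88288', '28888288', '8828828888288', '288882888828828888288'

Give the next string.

8828828888288288882888828828888288

Each term (from the third on) is the two preceding terms concatenated in order: term 3 = 2·88 = 288.
So term 8 is 8828828888288·288882888828828888288.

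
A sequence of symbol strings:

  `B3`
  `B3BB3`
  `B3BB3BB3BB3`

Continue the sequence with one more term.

Every step duplicates the string with 'B' between the halves.
So the next term is two copies of B3BB3BB3BB3 with 'B' between the halves.

B3BB3BB3BB3BB3BB3BB3BB3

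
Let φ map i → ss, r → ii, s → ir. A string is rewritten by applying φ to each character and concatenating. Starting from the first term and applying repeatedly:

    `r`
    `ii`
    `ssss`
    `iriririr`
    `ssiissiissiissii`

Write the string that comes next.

irirssssirirssssirirssssirirssss

Applying the rule to each of the 16 symbols of ssiissiissiissii gives the pieces ir ir ss ss ir ir ss ss ir ir ss ss ir ir ss ss, which concatenate to the answer.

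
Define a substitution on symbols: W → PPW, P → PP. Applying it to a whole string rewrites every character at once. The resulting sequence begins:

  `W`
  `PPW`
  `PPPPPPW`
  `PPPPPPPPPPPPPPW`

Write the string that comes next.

PPPPPPPPPPPPPPPPPPPPPPPPPPPPPPW

Replace each of the 15 characters of PPPPPPPPPPPPPPW in place — PP PP PP PP PP PP PP PP PP PP PP PP PP PP PPW — and concatenate.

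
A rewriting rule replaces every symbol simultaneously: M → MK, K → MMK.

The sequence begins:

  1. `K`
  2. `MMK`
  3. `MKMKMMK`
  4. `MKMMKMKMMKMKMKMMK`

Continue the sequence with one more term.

Replace each of the 17 characters of MKMMKMKMMKMKMKMMK in place — MK MMK MK MK MMK MK MMK MK MK MMK MK MMK MK MMK MK MK MMK — and concatenate.

MKMMKMKMKMMKMKMMKMKMKMMKMKMMKMKMMKMKMKMMK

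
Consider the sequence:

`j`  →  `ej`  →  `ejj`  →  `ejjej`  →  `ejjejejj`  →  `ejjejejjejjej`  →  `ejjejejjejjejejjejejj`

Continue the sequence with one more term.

This is a Fibonacci-style word recurrence s(k) = s(k−1)·s(k−2): e.g. ej·j = ejj.
Continuing: ejjejejjejjejejjejejj · ejjejejjejjej gives term 8.

ejjejejjejjejejjejejjejjejejjejjej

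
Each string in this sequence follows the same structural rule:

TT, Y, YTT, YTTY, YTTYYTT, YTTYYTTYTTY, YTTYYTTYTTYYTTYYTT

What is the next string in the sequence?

From term 3 onward, concatenate the last term with the second-to-last: Y·TT = YTT, YTT·Y = YTTY, …
Continuing: YTTYYTTYTTYYTTYYTT · YTTYYTTYTTY gives term 8.

YTTYYTTYTTYYTTYYTTYTTYYTTYTTY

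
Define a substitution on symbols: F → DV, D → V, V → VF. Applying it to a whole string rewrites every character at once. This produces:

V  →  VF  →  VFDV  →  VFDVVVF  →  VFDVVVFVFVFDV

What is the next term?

Applying the rule to each of the 13 symbols of VFDVVVFVFVFDV gives the pieces VF DV V VF VF VF DV VF DV VF DV V VF, which concatenate to the answer.

VFDVVVFVFVFDVVFDVVFDVVVF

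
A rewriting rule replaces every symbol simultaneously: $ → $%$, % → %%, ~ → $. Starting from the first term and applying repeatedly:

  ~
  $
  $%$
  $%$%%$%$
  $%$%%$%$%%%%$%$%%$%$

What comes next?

Applying the rule to each of the 20 symbols of $%$%%$%$%%%%$%$%%$%$ gives the pieces $%$ %% $%$ %% %% $%$ %% $%$ %% %% %% %% $%$ %% $%$ %% %% $%$ %% $%$, which concatenate to the answer.

$%$%%$%$%%%%$%$%%$%$%%%%%%%%$%$%%$%$%%%%$%$%%$%$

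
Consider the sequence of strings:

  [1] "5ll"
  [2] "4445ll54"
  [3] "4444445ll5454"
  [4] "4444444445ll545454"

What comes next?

4444444444445ll54545454

Each term wraps the previous one in 444 on the left and 54 on the right.
So the next term is 444·4444444445ll545454·54.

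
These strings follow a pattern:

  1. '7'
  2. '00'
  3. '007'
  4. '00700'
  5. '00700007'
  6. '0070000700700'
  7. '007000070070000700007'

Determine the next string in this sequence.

From term 3 onward, concatenate the last term with the second-to-last: 00·7 = 007, 007·00 = 00700, …
The next term joins 007000070070000700007 and 0070000700700.

0070000700700007000070070000700700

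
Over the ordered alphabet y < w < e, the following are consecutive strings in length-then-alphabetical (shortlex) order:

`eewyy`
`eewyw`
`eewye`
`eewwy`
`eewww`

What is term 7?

Advancing 2 positions from eewww through eewww → eewwe reaches term 7.

eewey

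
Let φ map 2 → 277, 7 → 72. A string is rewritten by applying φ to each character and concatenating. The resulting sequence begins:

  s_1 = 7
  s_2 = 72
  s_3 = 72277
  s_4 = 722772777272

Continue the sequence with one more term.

72277277727227772727227772277

Rewriting each symbol of 722772777272: 7→72, 2→277, 2→277, 7→72, 7→72, 2→277, 7→72, 7→72, 7→72, 2→277, 7→72, 2→277, which concatenates to 72 277 277 72 72 277 72 72 72 277 72 277.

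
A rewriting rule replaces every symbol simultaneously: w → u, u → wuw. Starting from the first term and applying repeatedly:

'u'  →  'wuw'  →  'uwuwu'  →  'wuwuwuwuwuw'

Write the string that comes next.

uwuwuwuwuwuwuwuwuwuwu

Rewriting each symbol of wuwuwuwuwuw: w→u, u→wuw, w→u, u→wuw, w→u, u→wuw, w→u, u→wuw, w→u, u→wuw, w→u, which concatenates to u wuw u wuw u wuw u wuw u wuw u.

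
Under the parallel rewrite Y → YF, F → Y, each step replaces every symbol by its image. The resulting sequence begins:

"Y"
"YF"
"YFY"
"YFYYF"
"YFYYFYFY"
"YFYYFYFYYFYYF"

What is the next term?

Rewriting the 13 symbols of YFYYFYFYYFYYF one by one yields YF Y YF YF Y YF Y YF YF Y YF YF Y; concatenated:

YFYYFYFYYFYYFYFYYFYFY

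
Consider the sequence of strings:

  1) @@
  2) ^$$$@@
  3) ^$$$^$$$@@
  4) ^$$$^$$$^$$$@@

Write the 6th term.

Each term is the previous one with ^$$$ prepended.
From ^$$$^$$$^$$$@@, 2 further steps: ^$$$^$$$^$$$@@ → ^$$$^$$$^$$$^$$$@@ → (answer).

^$$$^$$$^$$$^$$$^$$$@@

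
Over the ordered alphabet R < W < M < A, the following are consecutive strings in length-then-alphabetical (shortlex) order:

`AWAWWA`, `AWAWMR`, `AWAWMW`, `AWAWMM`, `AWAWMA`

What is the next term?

Treat AWAWMA as a base-4 numeral over the given alphabet and add one, carrying through any trailing A's.

AWAWAR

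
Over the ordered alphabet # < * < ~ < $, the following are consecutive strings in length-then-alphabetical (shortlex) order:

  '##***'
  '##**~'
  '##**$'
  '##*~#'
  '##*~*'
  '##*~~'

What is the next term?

Treat ##*~~ as a base-4 numeral over the given alphabet and add one, carrying through any trailing $'s.

##*~$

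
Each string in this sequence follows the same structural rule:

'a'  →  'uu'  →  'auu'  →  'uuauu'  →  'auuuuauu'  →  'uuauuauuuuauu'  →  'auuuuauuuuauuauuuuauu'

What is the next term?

uuauuauuuuauuauuuuauuuuauuauuuuauu

This is a Fibonacci-style word recurrence s(k) = s(k−2)·s(k−1): e.g. a·uu = auu.
The next term joins uuauuauuuuauu and auuuuauuuuauuauuuuauu.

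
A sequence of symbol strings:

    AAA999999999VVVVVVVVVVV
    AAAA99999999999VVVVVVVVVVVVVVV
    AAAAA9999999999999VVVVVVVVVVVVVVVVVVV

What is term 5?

AAAAAAA99999999999999999VVVVVVVVVVVVVVVVVVVVVVVVVVV

Term n consists of n A's, followed by 2n+3 9's, followed by 4n-1 V's, where the shown terms are n = 3, 4, 5.
Setting n = 7 gives 7, 17, 27 characters in each block.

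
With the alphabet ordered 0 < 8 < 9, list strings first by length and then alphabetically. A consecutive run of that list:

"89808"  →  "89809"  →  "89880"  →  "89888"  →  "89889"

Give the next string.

Treat 89889 as a base-3 numeral over the given alphabet and add one, carrying through any trailing 9's.

89890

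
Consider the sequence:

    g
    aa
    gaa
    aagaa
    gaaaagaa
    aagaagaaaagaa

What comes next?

gaaaagaaaagaagaaaagaa

Each term (from the third on) is the two preceding terms concatenated in order: term 3 = g·aa = gaa.
The next term joins gaaaagaa and aagaagaaaagaa.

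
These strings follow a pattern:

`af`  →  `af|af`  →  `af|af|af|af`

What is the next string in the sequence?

af|af|af|af|af|af|af|af

Each string is two copies of the previous one joined by '|'.
One more doubling of af|af|af|af gives the answer.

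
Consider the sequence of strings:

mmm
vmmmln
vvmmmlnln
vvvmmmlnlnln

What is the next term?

vvvvmmmlnlnlnln

Each term wraps the previous one in v on the left and ln on the right.
So the next term is v·vvvmmmlnlnln·ln.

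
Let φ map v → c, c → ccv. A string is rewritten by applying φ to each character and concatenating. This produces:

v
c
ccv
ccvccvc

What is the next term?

Rewriting each symbol of ccvccvc: c→ccv, c→ccv, v→c, c→ccv, c→ccv, v→c, c→ccv, which concatenates to ccv ccv c ccv ccv c ccv.

ccvccvcccvccvcccv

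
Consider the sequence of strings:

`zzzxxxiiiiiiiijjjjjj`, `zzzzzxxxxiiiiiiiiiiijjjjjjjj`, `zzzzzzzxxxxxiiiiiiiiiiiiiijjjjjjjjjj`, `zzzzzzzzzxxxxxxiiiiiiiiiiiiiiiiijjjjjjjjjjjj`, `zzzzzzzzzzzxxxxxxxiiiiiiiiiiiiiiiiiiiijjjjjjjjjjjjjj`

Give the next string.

zzzzzzzzzzzzzxxxxxxxxiiiiiiiiiiiiiiiiiiiiiiijjjjjjjjjjjjjjjj

Each string has the form z^{2n-1} x^{n+1} i^{3n+2} j^{2n+2}, where the shown terms are n = 2, 3, 4, 5, 6.
For the next term, n = 7, so the run lengths are 13, 8, 23, 16.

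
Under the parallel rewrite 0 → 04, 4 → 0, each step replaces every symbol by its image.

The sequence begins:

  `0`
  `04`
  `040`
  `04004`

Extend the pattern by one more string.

04004040

Rewriting each symbol of 04004: 0→04, 4→0, 0→04, 0→04, 4→0, which concatenates to 04 0 04 04 0.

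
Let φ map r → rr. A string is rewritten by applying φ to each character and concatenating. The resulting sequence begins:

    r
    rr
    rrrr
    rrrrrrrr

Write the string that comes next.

Rewriting each symbol of rrrrrrrr: r→rr, r→rr, r→rr, r→rr, r→rr, r→rr, r→rr, r→rr, which concatenates to rr rr rr rr rr rr rr rr.

rrrrrrrrrrrrrrrr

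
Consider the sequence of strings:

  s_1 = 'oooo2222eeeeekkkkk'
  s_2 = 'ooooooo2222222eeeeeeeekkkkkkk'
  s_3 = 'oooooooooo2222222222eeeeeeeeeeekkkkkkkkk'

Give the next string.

Reading off run lengths: o runs 4, 7, 10; 2 runs 4, 7, 10; e runs 5, 8, 11; k runs 5, 7, 9 — each is linear in n (n = 1, 2, …).
At n = 4 the blocks have lengths 13, 13, 14, 11.

ooooooooooooo2222222222222eeeeeeeeeeeeeekkkkkkkkkkk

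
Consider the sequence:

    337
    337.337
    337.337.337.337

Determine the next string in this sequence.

Each string is two copies of the previous one joined by '.'.
Doubling 337.337.337.337 with '.' between the halves:

337.337.337.337.337.337.337.337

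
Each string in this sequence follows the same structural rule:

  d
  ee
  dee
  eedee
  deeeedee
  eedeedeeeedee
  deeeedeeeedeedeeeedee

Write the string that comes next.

Each term (from the third on) is the two preceding terms concatenated in order: term 3 = d·ee = dee.
So term 8 is eedeedeeeedee·deeeedeeeedeedeeeedee.

eedeedeeeedeedeeeedeeeedeedeeeedee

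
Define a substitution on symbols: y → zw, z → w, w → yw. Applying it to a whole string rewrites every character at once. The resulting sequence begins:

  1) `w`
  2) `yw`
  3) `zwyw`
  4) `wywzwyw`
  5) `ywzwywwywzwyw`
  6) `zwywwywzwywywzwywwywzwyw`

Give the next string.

Replace each of the 24 characters of zwywwywzwywywzwywwywzwyw in place — w yw zw yw yw zw yw w yw zw yw zw yw w yw zw yw yw zw yw w yw zw yw — and concatenate.

wywzwywywzwywwywzwywzwywwywzwywywzwywwywzwyw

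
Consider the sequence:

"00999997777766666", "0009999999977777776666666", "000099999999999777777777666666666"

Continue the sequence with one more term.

00000999999999999997777777777766666666666

The n-th term is n 0's then 3n-1 9's then 2n+1 7's then 2n+1 6's, where the shown terms are n = 2, 3, 4.
At n = 5 the blocks have lengths 5, 14, 11, 11.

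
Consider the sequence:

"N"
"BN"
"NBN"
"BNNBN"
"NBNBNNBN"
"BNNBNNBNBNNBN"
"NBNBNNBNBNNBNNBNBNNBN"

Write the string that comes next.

BNNBNNBNBNNBNNBNBNNBNBNNBNNBNBNNBN

Each term (from the third on) is the two preceding terms concatenated in order: term 3 = N·BN = NBN.
The next term joins BNNBNNBNBNNBN and NBNBNNBNBNNBNNBNBNNBN.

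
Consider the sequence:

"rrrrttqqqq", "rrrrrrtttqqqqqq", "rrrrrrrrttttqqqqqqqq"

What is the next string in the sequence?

rrrrrrrrrrtttttqqqqqqqqqq

Each string has the form r^{2n} t^{n} q^{2n}, where the shown terms are n = 2, 3, 4.
Setting n = 5 gives 10, 5, 10 characters in each block.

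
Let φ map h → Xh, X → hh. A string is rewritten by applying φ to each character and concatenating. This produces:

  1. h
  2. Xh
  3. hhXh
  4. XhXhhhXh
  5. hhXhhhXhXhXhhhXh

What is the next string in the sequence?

XhXhhhXhXhXhhhXhhhXhhhXhXhXhhhXh

Replace each of the 16 characters of hhXhhhXhXhXhhhXh in place — Xh Xh hh Xh Xh Xh hh Xh hh Xh hh Xh Xh Xh hh Xh — and concatenate.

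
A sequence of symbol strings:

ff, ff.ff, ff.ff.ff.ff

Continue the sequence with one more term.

ff.ff.ff.ff.ff.ff.ff.ff

s(k+1) = s(k)·.·s(k) — each term doubles the last with '.' between the halves.
One more doubling of ff.ff.ff.ff gives the answer.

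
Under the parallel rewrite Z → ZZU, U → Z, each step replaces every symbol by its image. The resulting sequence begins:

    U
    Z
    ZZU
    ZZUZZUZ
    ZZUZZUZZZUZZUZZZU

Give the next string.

Replace each of the 17 characters of ZZUZZUZZZUZZUZZZU in place — ZZU ZZU Z ZZU ZZU Z ZZU ZZU ZZU Z ZZU ZZU Z ZZU ZZU ZZU Z — and concatenate.

ZZUZZUZZZUZZUZZZUZZUZZUZZZUZZUZZZUZZUZZUZ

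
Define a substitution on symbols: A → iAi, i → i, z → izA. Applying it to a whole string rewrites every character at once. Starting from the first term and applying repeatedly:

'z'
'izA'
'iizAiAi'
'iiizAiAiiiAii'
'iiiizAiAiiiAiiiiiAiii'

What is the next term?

Replace each of the 21 characters of iiiizAiAiiiAiiiiiAiii in place — i i i i izA iAi i iAi i i i iAi i i i i i iAi i i i — and concatenate.

iiiiizAiAiiiAiiiiiAiiiiiiiAiiii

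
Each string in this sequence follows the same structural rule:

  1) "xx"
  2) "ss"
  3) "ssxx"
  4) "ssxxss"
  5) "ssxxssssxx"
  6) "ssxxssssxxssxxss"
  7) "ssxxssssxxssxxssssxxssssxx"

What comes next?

ssxxssssxxssxxssssxxssssxxssxxssssxxssxxss

This is a Fibonacci-style word recurrence s(k) = s(k−1)·s(k−2): e.g. ss·xx = ssxx.
So term 8 is ssxxssssxxssxxssssxxssssxx·ssxxssssxxssxxss.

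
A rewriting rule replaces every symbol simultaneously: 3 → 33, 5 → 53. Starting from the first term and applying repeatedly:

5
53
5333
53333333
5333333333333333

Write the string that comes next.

53333333333333333333333333333333

Replace each of the 16 characters of 5333333333333333 in place — 53 33 33 33 33 33 33 33 33 33 33 33 33 33 33 33 — and concatenate.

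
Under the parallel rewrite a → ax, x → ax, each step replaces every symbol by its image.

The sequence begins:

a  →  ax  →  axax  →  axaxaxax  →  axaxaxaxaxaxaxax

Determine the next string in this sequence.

axaxaxaxaxaxaxaxaxaxaxaxaxaxaxax

Applying the rule to each of the 16 symbols of axaxaxaxaxaxaxax gives the pieces ax ax ax ax ax ax ax ax ax ax ax ax ax ax ax ax, which concatenate to the answer.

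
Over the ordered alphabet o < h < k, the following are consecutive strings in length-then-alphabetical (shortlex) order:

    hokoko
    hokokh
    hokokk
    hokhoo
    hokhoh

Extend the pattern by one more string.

hokhok

Find the rightmost character of hokhoh below k, bump it to the next letter, and reset everything to its right to o.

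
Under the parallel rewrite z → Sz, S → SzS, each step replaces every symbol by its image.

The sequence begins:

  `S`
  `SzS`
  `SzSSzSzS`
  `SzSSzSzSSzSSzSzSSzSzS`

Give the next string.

Rewriting the 21 symbols of SzSSzSzSSzSSzSzSSzSzS one by one yields SzS Sz SzS SzS Sz SzS Sz SzS SzS Sz SzS SzS Sz SzS Sz SzS SzS Sz SzS Sz SzS; concatenated:

SzSSzSzSSzSSzSzSSzSzSSzSSzSzSSzSSzSzSSzSzSSzSSzSzSSzSzS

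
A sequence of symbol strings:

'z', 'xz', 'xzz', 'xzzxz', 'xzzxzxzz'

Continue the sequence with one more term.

xzzxzxzzxzzxz

Each term (from the third on) is the previous term followed by the one before it: term 3 = xz·z = xzz.
The next term joins xzzxzxzz and xzzxz.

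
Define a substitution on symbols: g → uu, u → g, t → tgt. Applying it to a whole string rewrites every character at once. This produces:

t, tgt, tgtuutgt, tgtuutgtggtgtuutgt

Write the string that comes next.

Applying the rule to each of the 18 symbols of tgtuutgtggtgtuutgt gives the pieces tgt uu tgt g g tgt uu tgt uu uu tgt uu tgt g g tgt uu tgt, which concatenate to the answer.

tgtuutgtggtgtuutgtuuuutgtuutgtggtgtuutgt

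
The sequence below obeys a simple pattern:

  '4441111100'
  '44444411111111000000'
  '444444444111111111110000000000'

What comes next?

Reading off run lengths: 4 runs 3, 6, 9; 1 runs 5, 8, 11; 0 runs 2, 6, 10 — each is linear in n (n = 1, 2, …).
Setting n = 4 gives 12, 14, 14 characters in each block.

4444444444441111111111111100000000000000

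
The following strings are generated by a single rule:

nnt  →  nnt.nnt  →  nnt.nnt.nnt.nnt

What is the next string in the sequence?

s(k+1) = s(k)·.·s(k) — each term doubles the last with '.' between the halves.
One more doubling of nnt.nnt.nnt.nnt gives the answer.

nnt.nnt.nnt.nnt.nnt.nnt.nnt.nnt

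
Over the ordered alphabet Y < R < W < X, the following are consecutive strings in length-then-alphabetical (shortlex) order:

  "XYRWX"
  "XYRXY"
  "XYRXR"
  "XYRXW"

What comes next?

Treat XYRXW as a base-4 numeral over the given alphabet and add one, carrying through any trailing X's.

XYRXX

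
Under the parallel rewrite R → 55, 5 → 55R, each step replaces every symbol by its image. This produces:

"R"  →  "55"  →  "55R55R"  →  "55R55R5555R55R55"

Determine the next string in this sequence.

Rewriting the 16 symbols of 55R55R5555R55R55 one by one yields 55R 55R 55 55R 55R 55 55R 55R 55R 55R 55 55R 55R 55 55R 55R; concatenated:

55R55R5555R55R5555R55R55R55R5555R55R5555R55R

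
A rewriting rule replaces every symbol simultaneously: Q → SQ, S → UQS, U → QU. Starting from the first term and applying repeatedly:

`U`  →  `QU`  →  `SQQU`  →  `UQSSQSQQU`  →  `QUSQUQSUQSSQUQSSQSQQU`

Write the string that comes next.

Applying the rule to each of the 21 symbols of QUSQUQSUQSSQUQSSQSQQU gives the pieces SQ QU UQS SQ QU SQ UQS QU SQ UQS UQS SQ QU SQ UQS UQS SQ UQS SQ SQ QU, which concatenate to the answer.

SQQUUQSSQQUSQUQSQUSQUQSUQSSQQUSQUQSUQSSQUQSSQSQQU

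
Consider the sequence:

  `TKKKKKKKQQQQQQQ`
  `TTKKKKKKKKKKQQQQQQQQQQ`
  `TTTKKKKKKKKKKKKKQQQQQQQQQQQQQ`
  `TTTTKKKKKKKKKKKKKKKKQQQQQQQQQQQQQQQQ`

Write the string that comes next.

Reading off run lengths: T runs 1, 2, 3, 4; K runs 7, 10, 13, 16; Q runs 7, 10, 13, 16 — each is linear in n, where the shown terms are n = 2, 3, 4, 5.
Setting n = 6 gives 5, 19, 19 characters in each block.

TTTTTKKKKKKKKKKKKKKKKKKKQQQQQQQQQQQQQQQQQQQ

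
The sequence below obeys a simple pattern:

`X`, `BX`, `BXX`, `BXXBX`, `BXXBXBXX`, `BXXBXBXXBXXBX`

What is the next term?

This is a Fibonacci-style word recurrence s(k) = s(k−1)·s(k−2): e.g. BX·X = BXX.
So term 7 is BXXBXBXXBXXBX·BXXBXBXX.

BXXBXBXXBXXBXBXXBXBXX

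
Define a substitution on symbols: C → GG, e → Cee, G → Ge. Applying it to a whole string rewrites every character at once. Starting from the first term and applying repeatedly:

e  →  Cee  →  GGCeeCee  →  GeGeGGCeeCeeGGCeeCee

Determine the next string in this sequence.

Rewriting the 20 symbols of GeGeGGCeeCeeGGCeeCee one by one yields Ge Cee Ge Cee Ge Ge GG Cee Cee GG Cee Cee Ge Ge GG Cee Cee GG Cee Cee; concatenated:

GeCeeGeCeeGeGeGGCeeCeeGGCeeCeeGeGeGGCeeCeeGGCeeCee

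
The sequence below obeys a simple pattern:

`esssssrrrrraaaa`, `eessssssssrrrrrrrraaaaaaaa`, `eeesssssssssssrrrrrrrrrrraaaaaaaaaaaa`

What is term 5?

eeeeesssssssssssssssssrrrrrrrrrrrrrrrrraaaaaaaaaaaaaaaaaaaa

Reading off run lengths: e runs 1, 2, 3; s runs 5, 8, 11; r runs 5, 8, 11; a runs 4, 8, 12 — each is linear in n (n = 1, 2, …).
For term 5, n = 5, so the run lengths are 5, 17, 17, 20.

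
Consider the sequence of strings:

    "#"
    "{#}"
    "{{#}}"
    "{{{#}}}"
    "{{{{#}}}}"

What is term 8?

s(k+1) = {·s(k)·}, so each term gains { as a prefix and } as a suffix.
From {{{{#}}}}, 3 further steps: {{{{#}}}} → {{{{{#}}}}} → {{{{{{#}}}}}} → (answer).

{{{{{{{#}}}}}}}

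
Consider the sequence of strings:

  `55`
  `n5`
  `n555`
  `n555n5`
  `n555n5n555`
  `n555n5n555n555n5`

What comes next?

n555n5n555n555n5n555n5n555

Each term (from the third on) is the previous term followed by the one before it: term 3 = n5·55 = n555.
The next term joins n555n5n555n555n5 and n555n5n555.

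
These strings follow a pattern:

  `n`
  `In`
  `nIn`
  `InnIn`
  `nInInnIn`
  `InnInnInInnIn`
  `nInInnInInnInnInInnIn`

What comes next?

InnInnInInnInnInInnInInnInnInInnIn

Each term (from the third on) is the two preceding terms concatenated in order: term 3 = n·In = nIn.
Continuing: InnInnInInnIn · nInInnInInnInnInInnIn gives term 8.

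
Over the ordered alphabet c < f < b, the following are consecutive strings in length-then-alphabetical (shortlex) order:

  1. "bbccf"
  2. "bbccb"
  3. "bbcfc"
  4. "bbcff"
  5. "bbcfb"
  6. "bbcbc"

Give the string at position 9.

Advancing 3 positions from bbcbc through bbcbc → bbcbf → bbcbb reaches term 9.

bbfcc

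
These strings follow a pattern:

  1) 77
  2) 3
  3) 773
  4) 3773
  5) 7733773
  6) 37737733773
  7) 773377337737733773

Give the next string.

From term 3 onward, concatenate the second-to-last term with the last: 77·3 = 773, 3·773 = 3773, …
So term 8 is 37737733773·773377337737733773.

37737733773773377337737733773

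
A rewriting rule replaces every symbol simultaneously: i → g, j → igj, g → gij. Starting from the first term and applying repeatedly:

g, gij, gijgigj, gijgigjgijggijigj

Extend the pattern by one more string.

φ(gijgigjgijggijigj) expands symbol-by-symbol to gij g igj gij g gij igj gij g igj gij gij g igj g gij igj; joining the 17 pieces gives the next term.

gijgigjgijggijigjgijgigjgijgijgigjggijigj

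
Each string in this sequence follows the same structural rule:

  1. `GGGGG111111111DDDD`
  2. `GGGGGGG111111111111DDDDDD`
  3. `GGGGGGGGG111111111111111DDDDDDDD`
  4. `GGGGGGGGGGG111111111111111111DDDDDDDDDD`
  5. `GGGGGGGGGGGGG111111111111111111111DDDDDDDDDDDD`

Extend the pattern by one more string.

Term n consists of 2n+1 G's, followed by 3n+3 1's, followed by 2n D's, where the shown terms are n = 2, 3, 4, 5, 6.
For the next term, n = 7, so the run lengths are 15, 24, 14.

GGGGGGGGGGGGGGG111111111111111111111111DDDDDDDDDDDDDD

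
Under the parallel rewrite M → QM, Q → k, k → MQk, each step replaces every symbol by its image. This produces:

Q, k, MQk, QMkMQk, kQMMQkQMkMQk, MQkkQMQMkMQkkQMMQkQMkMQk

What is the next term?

φ(MQkkQMQMkMQkkQMMQkQMkMQk) expands symbol-by-symbol to QM k MQk MQk k QM k QM MQk QM k MQk MQk k QM QM k MQk k QM MQk QM k MQk; joining the 24 pieces gives the next term.

QMkMQkMQkkQMkQMMQkQMkMQkMQkkQMQMkMQkkQMMQkQMkMQk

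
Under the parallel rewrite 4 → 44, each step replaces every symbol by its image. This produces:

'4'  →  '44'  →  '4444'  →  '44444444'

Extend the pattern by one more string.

4444444444444444

Expanding 44444444: 4→44, 4→44, 4→44, 4→44, 4→44, 4→44, 4→44, 4→44. Concatenated: 44 44 44 44 44 44 44 44.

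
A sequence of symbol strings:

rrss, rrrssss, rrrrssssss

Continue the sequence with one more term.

Reading off run lengths: r runs 2, 3, 4; s runs 2, 4, 6 — each is linear in n (n = 1, 2, …).
For the next term, n = 4, so the run lengths are 5, 8.

rrrrrssssssss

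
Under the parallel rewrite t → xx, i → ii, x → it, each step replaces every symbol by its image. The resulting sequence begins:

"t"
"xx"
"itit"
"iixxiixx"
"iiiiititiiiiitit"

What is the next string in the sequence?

iiiiiiiiiixxiixxiiiiiiiiiixxiixx

Applying the rule to each of the 16 symbols of iiiiititiiiiitit gives the pieces ii ii ii ii ii xx ii xx ii ii ii ii ii xx ii xx, which concatenate to the answer.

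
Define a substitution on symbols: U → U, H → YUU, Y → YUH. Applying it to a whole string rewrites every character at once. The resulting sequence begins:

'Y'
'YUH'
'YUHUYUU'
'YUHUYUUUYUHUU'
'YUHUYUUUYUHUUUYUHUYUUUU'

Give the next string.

YUHUYUUUYUHUUUYUHUYUUUUUYUHUYUUUYUHUUUU

φ(YUHUYUUUYUHUUUYUHUYUUUU) expands symbol-by-symbol to YUH U YUU U YUH U U U YUH U YUU U U U YUH U YUU U YUH U U U U; joining the 23 pieces gives the next term.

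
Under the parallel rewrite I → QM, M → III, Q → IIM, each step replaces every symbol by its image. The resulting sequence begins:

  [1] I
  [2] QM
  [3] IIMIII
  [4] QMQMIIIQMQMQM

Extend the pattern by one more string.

Rewriting the 13 symbols of QMQMIIIQMQMQM one by one yields IIM III IIM III QM QM QM IIM III IIM III IIM III; concatenated:

IIMIIIIIMIIIQMQMQMIIMIIIIIMIIIIIMIII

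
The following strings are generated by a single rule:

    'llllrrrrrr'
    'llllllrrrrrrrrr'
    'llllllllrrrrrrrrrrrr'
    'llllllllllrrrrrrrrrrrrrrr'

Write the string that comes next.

The n-th term is 2n l's then 3n r's, where the shown terms are n = 2, 3, 4, 5.
At n = 6 the blocks have lengths 12, 18.

llllllllllllrrrrrrrrrrrrrrrrrr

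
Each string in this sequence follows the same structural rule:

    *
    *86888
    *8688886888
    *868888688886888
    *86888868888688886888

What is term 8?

*86888868888688886888868888688886888

Each term is the previous one with 86888 appended.
From *86888868888688886888, 3 further steps: *86888868888688886888 → *8688886888868888688886888 → *868888688886888868888688886888 → (answer).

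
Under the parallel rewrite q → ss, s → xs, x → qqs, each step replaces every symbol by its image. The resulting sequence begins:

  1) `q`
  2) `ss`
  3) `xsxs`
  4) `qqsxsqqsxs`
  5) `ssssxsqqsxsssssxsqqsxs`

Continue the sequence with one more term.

xsxsxsxsqqsxsssssxsqqsxsxsxsxsxsqqsxsssssxsqqsxs

Replace each of the 22 characters of ssssxsqqsxsssssxsqqsxs in place — xs xs xs xs qqs xs ss ss xs qqs xs xs xs xs xs qqs xs ss ss xs qqs xs — and concatenate.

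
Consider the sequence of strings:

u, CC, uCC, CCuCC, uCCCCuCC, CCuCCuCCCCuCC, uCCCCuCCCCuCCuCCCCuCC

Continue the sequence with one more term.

CCuCCuCCCCuCCuCCCCuCCCCuCCuCCCCuCC

This is a Fibonacci-style word recurrence s(k) = s(k−2)·s(k−1): e.g. u·CC = uCC.
The next term joins CCuCCuCCCCuCC and uCCCCuCCCCuCCuCCCCuCC.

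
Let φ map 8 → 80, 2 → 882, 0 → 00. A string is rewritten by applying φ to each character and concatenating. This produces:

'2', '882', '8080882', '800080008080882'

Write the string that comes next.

Rewriting the 15 symbols of 800080008080882 one by one yields 80 00 00 00 80 00 00 00 80 00 80 00 80 80 882; concatenated:

8000000080000000800080008080882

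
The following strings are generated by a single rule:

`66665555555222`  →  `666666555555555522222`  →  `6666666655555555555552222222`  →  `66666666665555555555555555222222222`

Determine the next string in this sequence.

Term n consists of 2n 6's, followed by 3n+1 5's, followed by 2n-1 2's, where the shown terms are n = 2, 3, 4, 5.
Setting n = 6 gives 12, 19, 11 characters in each block.

666666666666555555555555555555522222222222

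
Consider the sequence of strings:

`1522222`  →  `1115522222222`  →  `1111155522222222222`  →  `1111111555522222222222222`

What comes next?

The n-th term is 2n-1 1's then n 5's then 3n+2 2's (n = 1, 2, …).
At n = 5 the blocks have lengths 9, 5, 17.

1111111115555522222222222222222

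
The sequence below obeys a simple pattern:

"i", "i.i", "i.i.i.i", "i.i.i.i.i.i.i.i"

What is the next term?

i.i.i.i.i.i.i.i.i.i.i.i.i.i.i.i

Every step duplicates the string with '.' between the halves.
So the next term is two copies of i.i.i.i.i.i.i.i with '.' between the halves.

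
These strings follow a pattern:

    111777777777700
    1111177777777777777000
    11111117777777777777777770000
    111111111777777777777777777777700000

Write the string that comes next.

1111111111177777777777777777777777777000000

Term n consists of 2n-1 1's, followed by 4n+2 7's, followed by n 0's, where the shown terms are n = 2, 3, 4, 5.
For the next term, n = 6, so the run lengths are 11, 26, 6.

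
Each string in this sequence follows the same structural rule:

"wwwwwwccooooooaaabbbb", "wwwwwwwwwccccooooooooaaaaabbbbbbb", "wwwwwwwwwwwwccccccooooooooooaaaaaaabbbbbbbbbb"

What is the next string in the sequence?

wwwwwwwwwwwwwwwccccccccooooooooooooaaaaaaaaabbbbbbbbbbbbb

Each string has the form w^{3n} c^{2n-2} o^{2n+2} a^{2n-1} b^{3n-2}, where the shown terms are n = 2, 3, 4.
At n = 5 the blocks have lengths 15, 8, 12, 9, 13.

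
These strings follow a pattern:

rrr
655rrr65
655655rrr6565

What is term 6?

Every step adds 655 to the front and 65 to the end of the previous string.
From 655655rrr6565, 3 further steps: 655655rrr6565 → 655655655rrr656565 → 655655655655rrr65656565 → (answer).

655655655655655rrr6565656565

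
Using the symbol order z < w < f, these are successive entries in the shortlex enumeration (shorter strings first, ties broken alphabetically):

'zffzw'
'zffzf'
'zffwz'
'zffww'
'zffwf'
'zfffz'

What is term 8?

zffff

Stepping forward 2 times from zfffz: zfffz → zfffw, then the target.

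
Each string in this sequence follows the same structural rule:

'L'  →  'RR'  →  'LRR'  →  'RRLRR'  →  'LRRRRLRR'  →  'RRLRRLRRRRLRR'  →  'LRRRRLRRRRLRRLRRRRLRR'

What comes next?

RRLRRLRRRRLRRLRRRRLRRRRLRRLRRRRLRR

This is a Fibonacci-style word recurrence s(k) = s(k−2)·s(k−1): e.g. L·RR = LRR.
Continuing: RRLRRLRRRRLRR · LRRRRLRRRRLRRLRRRRLRR gives term 8.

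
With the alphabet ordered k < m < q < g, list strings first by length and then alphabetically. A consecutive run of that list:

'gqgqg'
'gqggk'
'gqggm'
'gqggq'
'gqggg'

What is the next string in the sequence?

ggkkk

Find the rightmost character of gqggg below g, bump it to the next letter, and reset everything to its right to k.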